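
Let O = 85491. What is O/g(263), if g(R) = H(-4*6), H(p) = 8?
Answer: 85491/8 ≈ 10686.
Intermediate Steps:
g(R) = 8
O/g(263) = 85491/8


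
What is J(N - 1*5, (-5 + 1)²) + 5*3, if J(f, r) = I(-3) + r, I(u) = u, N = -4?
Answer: 28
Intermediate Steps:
J(f, r) = -3 + r
J(N - 1*5, (-5 + 1)²) + 5*3 = (-3 + (-5 + 1)²) + 5*3 = (-3 + (-4)²) + 15 = (-3 + 16) + 15 = 13 + 15 = 28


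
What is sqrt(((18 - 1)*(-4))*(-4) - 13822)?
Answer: 5*I*sqrt(542) ≈ 116.4*I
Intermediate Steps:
sqrt(((18 - 1)*(-4))*(-4) - 13822) = sqrt((17*(-4))*(-4) - 13822) = sqrt(-68*(-4) - 13822) = sqrt(272 - 13822) = sqrt(-13550) = 5*I*sqrt(542)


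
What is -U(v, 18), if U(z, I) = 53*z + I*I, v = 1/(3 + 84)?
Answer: -28241/87 ≈ -324.61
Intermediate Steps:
v = 1/87 ≈ 0.011494
U(z, I) = I**2 + 53*z (U(z, I) = 53*z + I**2 = I**2 + 53*z)
-U(v, 18) = -(18**2 + 53*(1/87)) = -(324 + 53/87) = -1*28241/87 = -28241/87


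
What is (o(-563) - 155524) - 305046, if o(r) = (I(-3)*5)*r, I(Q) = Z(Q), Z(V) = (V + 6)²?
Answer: -485905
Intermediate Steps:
Z(V) = (6 + V)²
I(Q) = (6 + Q)²
o(r) = 45*r (o(r) = ((6 - 3)²*5)*r = (3²*5)*r = (9*5)*r = 45*r)
(o(-563) - 155524) - 305046 = (45*(-563) - 155524) - 305046 = (-25335 - 155524) - 305046 = -180859 - 305046 = -485905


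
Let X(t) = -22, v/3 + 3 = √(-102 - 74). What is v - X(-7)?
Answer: 13 + 12*I*√11 ≈ 13.0 + 39.799*I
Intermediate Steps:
v = -9 + 12*I*√11 (v = -9 + 3*√(-102 - 74) = -9 + 3*√(-176) = -9 + 3*(4*I*√11) = -9 + 12*I*√11 ≈ -9.0 + 39.799*I)
v - X(-7) = (-9 + 12*I*√11) - 1*(-22) = (-9 + 12*I*√11) + 22 = 13 + 12*I*√11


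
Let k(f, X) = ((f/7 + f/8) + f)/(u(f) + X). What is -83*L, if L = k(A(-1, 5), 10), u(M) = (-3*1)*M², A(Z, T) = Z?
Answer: 5893/392 ≈ 15.033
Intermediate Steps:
u(M) = -3*M²
k(f, X) = 71*f/(56*(X - 3*f²)) (k(f, X) = ((f/7 + f/8) + f)/(-3*f² + X) = ((f*(⅐) + f*(⅛)) + f)/(X - 3*f²) = ((f/7 + f/8) + f)/(X - 3*f²) = (15*f/56 + f)/(X - 3*f²) = (71*f/56)/(X - 3*f²) = 71*f/(56*(X - 3*f²)))
L = -71/392 (L = (71/56)*(-1)/(10 - 3*(-1)²) = (71/56)*(-1)/(10 - 3*1) = (71/56)*(-1)/(10 - 3) = (71/56)*(-1)/7 = (71/56)*(-1)*(⅐) = -71/392 ≈ -0.18112)
-83*L = -83*(-71/392) = 5893/392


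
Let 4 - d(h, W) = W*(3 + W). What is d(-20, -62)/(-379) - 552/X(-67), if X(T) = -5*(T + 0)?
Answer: 1014882/126965 ≈ 7.9934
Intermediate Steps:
d(h, W) = 4 - W*(3 + W)
X(T) = -5*T
d(-20, -62)/(-379) - 552/X(-67) = (4 - 1*(-62)**2 - 3*(-62))/(-379) - 552/((-5*(-67))) = (4 - 1*3844 + 186)*(-1/379) - 552/335 = (4 - 3844 + 186)*(-1/379) - 552*1/335 = -3654*(-1/379) - 552/335 = 3654/379 - 552/335 = 1014882/126965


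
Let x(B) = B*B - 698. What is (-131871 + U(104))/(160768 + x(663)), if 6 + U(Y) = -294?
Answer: -132171/599639 ≈ -0.22042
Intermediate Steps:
U(Y) = -300 (U(Y) = -6 - 294 = -300)
x(B) = -698 + B² (x(B) = B² - 698 = -698 + B²)
(-131871 + U(104))/(160768 + x(663)) = (-131871 - 300)/(160768 + (-698 + 663²)) = -132171/(160768 + (-698 + 439569)) = -132171/(160768 + 438871) = -132171/599639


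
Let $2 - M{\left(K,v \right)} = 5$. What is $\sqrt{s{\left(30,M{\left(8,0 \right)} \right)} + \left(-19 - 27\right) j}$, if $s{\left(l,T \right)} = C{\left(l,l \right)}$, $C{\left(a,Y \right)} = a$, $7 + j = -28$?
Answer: $2 \sqrt{410} \approx 40.497$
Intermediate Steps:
$j = -35$ ($j = -7 - 28 = -35$)
$M{\left(K,v \right)} = -3$ ($M{\left(K,v \right)} = 2 - 5 = -3$)
$s{\left(l,T \right)} = l$
$\sqrt{s{\left(30,M{\left(8,0 \right)} \right)} + \left(-19 - 27\right) j} = \sqrt{30 + \left(-19 - 27\right) \left(-35\right)} = \sqrt{30 - -1610} = \sqrt{30 + 1610} = \sqrt{1640} = 2 \sqrt{410}$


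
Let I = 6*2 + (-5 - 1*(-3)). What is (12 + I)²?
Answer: 484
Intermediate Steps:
I = 10 (I = 12 + (-5 + 3) = 12 - 2 = 10)
(12 + I)² = (12 + 10)² = 22² = 484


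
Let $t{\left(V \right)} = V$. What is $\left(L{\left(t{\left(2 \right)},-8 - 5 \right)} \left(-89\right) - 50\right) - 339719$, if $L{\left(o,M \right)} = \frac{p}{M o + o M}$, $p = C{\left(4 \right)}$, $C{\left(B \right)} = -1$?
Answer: $- \frac{17668077}{52} \approx -3.3977 \cdot 10^{5}$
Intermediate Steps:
$p = -1$
$L{\left(o,M \right)} = - \frac{1}{2 M o}$ ($L{\left(o,M \right)} = - \frac{1}{M o + o M} = - \frac{1}{M o + M o} = - \frac{1}{2 M o}$)
$\left(L{\left(t{\left(2 \right)},-8 - 5 \right)} \left(-89\right) - 50\right) - 339719 = \left(- \frac{1}{2 \left(-8 - 5\right) 2} \left(-89\right) - 50\right) - 339719 = \left(\left(- \frac{1}{2}\right) \frac{1}{-13} \cdot \frac{1}{2} \left(-89\right) - 50\right) - 339719 = \left(\left(- \frac{1}{2}\right) \left(- \frac{1}{13}\right) \frac{1}{2} \left(-89\right) - 50\right) - 339719 = \left(\frac{1}{52} \left(-89\right) - 50\right) - 339719 = \left(- \frac{89}{52} - 50\right) - 339719 = - \frac{2689}{52} - 339719 = - \frac{17668077}{52}$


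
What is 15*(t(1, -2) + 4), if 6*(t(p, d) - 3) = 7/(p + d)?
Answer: 175/2 ≈ 87.500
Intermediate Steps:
t(p, d) = 3 + 7/(6*(d + p)) (t(p, d) = 3 + (7/(p + d))/6 = 3 + (7/(d + p))/6 = 3 + 7/(6*(d + p)))
15*(t(1, -2) + 4) = 15*((7/6 + 3*(-2) + 3*1)/(-2 + 1) + 4) = 15*((7/6 - 6 + 3)/(-1) + 4) = 15*(-1*(-11/6) + 4) = 15*(11/6 + 4) = 15*(35/6) = 175/2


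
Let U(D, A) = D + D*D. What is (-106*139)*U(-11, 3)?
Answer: -1620740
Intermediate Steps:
U(D, A) = D + D²
(-106*139)*U(-11, 3) = (-106*139)*(-11*(1 - 11)) = -(-162074)*(-10) = -14734*110 = -1620740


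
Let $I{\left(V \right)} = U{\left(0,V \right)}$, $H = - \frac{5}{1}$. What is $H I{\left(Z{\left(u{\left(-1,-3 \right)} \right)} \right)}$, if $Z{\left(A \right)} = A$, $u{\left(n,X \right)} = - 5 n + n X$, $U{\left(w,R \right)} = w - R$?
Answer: $40$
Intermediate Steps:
$u{\left(n,X \right)} = - 5 n + X n$
$H = -5$ ($H = \left(-5\right) 1 = -5$)
$I{\left(V \right)} = - V$ ($I{\left(V \right)} = 0 - V = - V$)
$H I{\left(Z{\left(u{\left(-1,-3 \right)} \right)} \right)} = - 5 \left(- \left(-1\right) \left(-5 - 3\right)\right) = - 5 \left(- \left(-1\right) \left(-8\right)\right) = - 5 \left(\left(-1\right) 8\right) = \left(-5\right) \left(-8\right) = 40$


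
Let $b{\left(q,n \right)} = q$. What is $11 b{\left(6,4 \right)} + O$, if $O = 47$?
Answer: $113$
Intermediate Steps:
$11 b{\left(6,4 \right)} + O = 11 \cdot 6 + 47 = 66 + 47 = 113$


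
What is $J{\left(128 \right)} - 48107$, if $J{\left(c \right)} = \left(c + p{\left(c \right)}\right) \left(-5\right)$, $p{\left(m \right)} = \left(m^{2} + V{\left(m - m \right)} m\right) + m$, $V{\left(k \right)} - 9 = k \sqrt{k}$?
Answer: $-137067$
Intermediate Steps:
$V{\left(k \right)} = 9 + k^{\frac{3}{2}}$ ($V{\left(k \right)} = 9 + k \sqrt{k} = 9 + k^{\frac{3}{2}}$)
$p{\left(m \right)} = m^{2} + 10 m$ ($p{\left(m \right)} = \left(m^{2} + \left(9 + \left(m - m\right)^{\frac{3}{2}}\right) m\right) + m = \left(m^{2} + \left(9 + 0^{\frac{3}{2}}\right) m\right) + m = \left(m^{2} + \left(9 + 0\right) m\right) + m = \left(m^{2} + 9 m\right) + m = m^{2} + 10 m$)
$J{\left(c \right)} = - 5 c - 5 c \left(10 + c\right)$ ($J{\left(c \right)} = \left(c + c \left(10 + c\right)\right) \left(-5\right) = - 5 c - 5 c \left(10 + c\right)$)
$J{\left(128 \right)} - 48107 = 5 \cdot 128 \left(-11 - 128\right) - 48107 = 5 \cdot 128 \left(-139\right) - 48107 = -88960 - 48107 = -137067$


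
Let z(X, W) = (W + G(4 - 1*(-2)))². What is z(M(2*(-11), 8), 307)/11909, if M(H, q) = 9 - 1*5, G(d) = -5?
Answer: 91204/11909 ≈ 7.6584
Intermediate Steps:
M(H, q) = 4 (M(H, q) = 9 - 5 = 4)
z(X, W) = (-5 + W)² (z(X, W) = (W - 5)² = (-5 + W)²)
z(M(2*(-11), 8), 307)/11909 = (-5 + 307)²/11909 = 302²*(1/11909) = 91204*(1/11909) = 91204/11909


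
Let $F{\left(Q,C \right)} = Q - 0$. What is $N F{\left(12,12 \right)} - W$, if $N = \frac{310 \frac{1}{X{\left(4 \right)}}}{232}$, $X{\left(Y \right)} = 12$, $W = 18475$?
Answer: $- \frac{2142945}{116} \approx -18474.0$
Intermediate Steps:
$F{\left(Q,C \right)} = Q$ ($F{\left(Q,C \right)} = Q + 0 = Q$)
$N = \frac{155}{1392}$ ($N = \frac{310 \cdot \frac{1}{12}}{232} = 310 \cdot \frac{1}{12} \cdot \frac{1}{232} = \frac{155}{6} \cdot \frac{1}{232} = \frac{155}{1392} \approx 0.11135$)
$N F{\left(12,12 \right)} - W = \frac{155}{1392} \cdot 12 - 18475 = \frac{155}{116} - 18475 = - \frac{2142945}{116}$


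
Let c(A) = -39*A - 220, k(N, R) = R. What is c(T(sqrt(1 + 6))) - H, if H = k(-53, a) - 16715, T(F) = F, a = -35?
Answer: 16530 - 39*sqrt(7) ≈ 16427.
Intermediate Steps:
H = -16750 (H = -35 - 16715 = -16750)
c(A) = -220 - 39*A
c(T(sqrt(1 + 6))) - H = (-220 - 39*sqrt(1 + 6)) - 1*(-16750) = (-220 - 39*sqrt(7)) + 16750 = 16530 - 39*sqrt(7)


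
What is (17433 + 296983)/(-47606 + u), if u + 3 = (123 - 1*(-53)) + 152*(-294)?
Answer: -314416/92121 ≈ -3.4131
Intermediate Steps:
u = -44515 (u = -3 + ((123 - 1*(-53)) + 152*(-294)) = -3 + ((123 + 53) - 44688) = -3 + (176 - 44688) = -3 - 44512 = -44515)
(17433 + 296983)/(-47606 + u) = (17433 + 296983)/(-47606 - 44515) = 314416/(-92121) = 314416*(-1/92121) = -314416/92121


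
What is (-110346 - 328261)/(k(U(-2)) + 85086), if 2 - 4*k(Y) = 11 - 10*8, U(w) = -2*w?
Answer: -1754428/340415 ≈ -5.1538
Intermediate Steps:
k(Y) = 71/4 (k(Y) = 1/2 - (11 - 10*8)/4 = 1/2 - (11 - 80)/4 = 1/2 - 1/4*(-69) = 1/2 + 69/4 = 71/4)
(-110346 - 328261)/(k(U(-2)) + 85086) = (-110346 - 328261)/(71/4 + 85086) = -438607/340415/4 = -438607*4/340415 = -1754428/340415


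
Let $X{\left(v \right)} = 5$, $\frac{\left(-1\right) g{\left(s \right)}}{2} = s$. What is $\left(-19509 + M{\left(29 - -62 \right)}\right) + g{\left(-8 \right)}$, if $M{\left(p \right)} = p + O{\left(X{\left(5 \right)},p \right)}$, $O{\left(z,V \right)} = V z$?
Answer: $-18947$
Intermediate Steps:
$g{\left(s \right)} = - 2 s$
$M{\left(p \right)} = 6 p$ ($M{\left(p \right)} = p + p 5 = p + 5 p = 6 p$)
$\left(-19509 + M{\left(29 - -62 \right)}\right) + g{\left(-8 \right)} = \left(-19509 + 6 \left(29 - -62\right)\right) - -16 = \left(-19509 + 6 \left(29 + 62\right)\right) + 16 = \left(-19509 + 6 \cdot 91\right) + 16 = \left(-19509 + 546\right) + 16 = -18963 + 16 = -18947$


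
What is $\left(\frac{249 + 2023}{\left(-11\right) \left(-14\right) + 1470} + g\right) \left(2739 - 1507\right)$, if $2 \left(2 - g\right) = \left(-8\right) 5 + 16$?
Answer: $\frac{550176}{29} \approx 18972.0$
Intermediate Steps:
$g = 14$ ($g = 2 - \frac{\left(-8\right) 5 + 16}{2} = 2 - \frac{-40 + 16}{2} = 2 - -12 = 2 + 12 = 14$)
$\left(\frac{249 + 2023}{\left(-11\right) \left(-14\right) + 1470} + g\right) \left(2739 - 1507\right) = \left(\frac{249 + 2023}{\left(-11\right) \left(-14\right) + 1470} + 14\right) \left(2739 - 1507\right) = \left(\frac{2272}{154 + 1470} + 14\right) 1232 = \left(\frac{2272}{1624} + 14\right) 1232 = \left(2272 \cdot \frac{1}{1624} + 14\right) 1232 = \left(\frac{284}{203} + 14\right) 1232 = \frac{3126}{203} \cdot 1232 = \frac{550176}{29}$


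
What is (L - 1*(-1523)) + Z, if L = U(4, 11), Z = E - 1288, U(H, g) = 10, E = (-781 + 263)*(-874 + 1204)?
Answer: -170695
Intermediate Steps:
E = -170940 (E = -518*330 = -170940)
Z = -172228 (Z = -170940 - 1288 = -172228)
L = 10
(L - 1*(-1523)) + Z = (10 - 1*(-1523)) - 172228 = (10 + 1523) - 172228 = 1533 - 172228 = -170695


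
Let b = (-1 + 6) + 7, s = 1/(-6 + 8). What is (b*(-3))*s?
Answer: -18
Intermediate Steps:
s = 1/2 ≈ 0.50000
b = 12 (b = 5 + 7 = 12)
(b*(-3))*s = (12*(-3))*(1/2) = -36*1/2 = -18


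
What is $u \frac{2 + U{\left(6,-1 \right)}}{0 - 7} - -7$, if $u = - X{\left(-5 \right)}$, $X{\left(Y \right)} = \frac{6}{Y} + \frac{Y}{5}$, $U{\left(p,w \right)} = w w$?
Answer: $\frac{212}{35} \approx 6.0571$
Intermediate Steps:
$U{\left(p,w \right)} = w^{2}$
$X{\left(Y \right)} = \frac{6}{Y} + \frac{Y}{5}$ ($X{\left(Y \right)} = \frac{6}{Y} + Y \frac{1}{5} = \frac{6}{Y} + \frac{Y}{5}$)
$u = \frac{11}{5}$ ($u = - (\frac{6}{-5} + \frac{1}{5} \left(-5\right)) = - (6 \left(- \frac{1}{5}\right) - 1) = - (- \frac{6}{5} - 1) = \left(-1\right) \left(- \frac{11}{5}\right) = \frac{11}{5} \approx 2.2$)
$u \frac{2 + U{\left(6,-1 \right)}}{0 - 7} - -7 = \frac{11 \frac{2 + \left(-1\right)^{2}}{0 - 7}}{5} - -7 = \frac{11 \frac{2 + 1}{-7}}{5} + 7 = \frac{11 \cdot 3 \left(- \frac{1}{7}\right)}{5} + 7 = \frac{11}{5} \left(- \frac{3}{7}\right) + 7 = - \frac{33}{35} + 7 = \frac{212}{35}$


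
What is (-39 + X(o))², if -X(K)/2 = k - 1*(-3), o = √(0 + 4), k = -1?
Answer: 1849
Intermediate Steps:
o = 2 (o = √4 = 2)
X(K) = -4 (X(K) = -2*(-1 - 1*(-3)) = -2*(-1 + 3) = -2*2 = -4)
(-39 + X(o))² = (-39 - 4)² = (-43)² = 1849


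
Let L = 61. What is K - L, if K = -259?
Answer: -320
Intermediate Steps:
K - L = -259 - 1*61 = -259 - 61 = -320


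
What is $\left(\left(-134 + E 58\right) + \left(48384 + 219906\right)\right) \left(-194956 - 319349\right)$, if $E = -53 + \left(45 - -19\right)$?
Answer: $-138242098170$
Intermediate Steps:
$E = 11$ ($E = -53 + \left(45 + 19\right) = -53 + 64 = 11$)
$\left(\left(-134 + E 58\right) + \left(48384 + 219906\right)\right) \left(-194956 - 319349\right) = \left(\left(-134 + 11 \cdot 58\right) + \left(48384 + 219906\right)\right) \left(-194956 - 319349\right) = \left(\left(-134 + 638\right) + 268290\right) \left(-514305\right) = \left(504 + 268290\right) \left(-514305\right) = 268794 \left(-514305\right) = -138242098170$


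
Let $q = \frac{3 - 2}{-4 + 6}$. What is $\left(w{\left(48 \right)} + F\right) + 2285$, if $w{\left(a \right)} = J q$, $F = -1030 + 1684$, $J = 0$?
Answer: $2939$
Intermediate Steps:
$F = 654$
$q = \frac{1}{2}$ ($q = 1 \cdot \frac{1}{2} = \frac{1}{2} \approx 0.5$)
$w{\left(a \right)} = 0$ ($w{\left(a \right)} = 0 \cdot \frac{1}{2} = 0$)
$\left(w{\left(48 \right)} + F\right) + 2285 = \left(0 + 654\right) + 2285 = 654 + 2285 = 2939$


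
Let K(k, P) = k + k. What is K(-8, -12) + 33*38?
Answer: 1238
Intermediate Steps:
K(k, P) = 2*k
K(-8, -12) + 33*38 = 2*(-8) + 33*38 = -16 + 1254 = 1238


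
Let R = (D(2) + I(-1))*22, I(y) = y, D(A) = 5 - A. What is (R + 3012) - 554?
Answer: 2502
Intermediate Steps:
R = 44 (R = ((5 - 1*2) - 1)*22 = ((5 - 2) - 1)*22 = (3 - 1)*22 = 2*22 = 44)
(R + 3012) - 554 = (44 + 3012) - 554 = 3056 - 554 = 2502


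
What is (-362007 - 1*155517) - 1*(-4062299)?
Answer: 3544775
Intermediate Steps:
(-362007 - 1*155517) - 1*(-4062299) = (-362007 - 155517) + 4062299 = -517524 + 4062299 = 3544775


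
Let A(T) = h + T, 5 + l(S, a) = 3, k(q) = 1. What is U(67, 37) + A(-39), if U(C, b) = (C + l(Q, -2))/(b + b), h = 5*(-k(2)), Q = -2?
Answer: -3191/74 ≈ -43.122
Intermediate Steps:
l(S, a) = -2 (l(S, a) = -5 + 3 = -2)
h = -5 (h = 5*(-1*1) = 5*(-1) = -5)
A(T) = -5 + T
U(C, b) = (-2 + C)/(2*b) (U(C, b) = (C - 2)/(b + b) = (-2 + C)/((2*b)) = (-2 + C)*(1/(2*b)) = (-2 + C)/(2*b))
U(67, 37) + A(-39) = (1/2)*(-2 + 67)/37 + (-5 - 39) = (1/2)*(1/37)*65 - 44 = 65/74 - 44 = -3191/74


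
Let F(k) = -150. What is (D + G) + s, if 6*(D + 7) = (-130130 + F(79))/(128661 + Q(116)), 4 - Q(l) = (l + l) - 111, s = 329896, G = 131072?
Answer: 44440311803/96408 ≈ 4.6096e+5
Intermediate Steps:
Q(l) = 115 - 2*l (Q(l) = 4 - ((l + l) - 111) = 4 - (2*l - 111) = 4 - (-111 + 2*l) = 4 + (111 - 2*l) = 115 - 2*l)
D = -691141/96408 (D = -7 + ((-130130 - 150)/(128661 + (115 - 2*116)))/6 = -7 + (-130280/(128661 + (115 - 232)))/6 = -7 + (-130280/(128661 - 117))/6 = -7 + (-130280/128544)/6 = -7 + (-130280*1/128544)/6 = -7 + (1/6)*(-16285/16068) = -7 - 16285/96408 = -691141/96408 ≈ -7.1689)
(D + G) + s = (-691141/96408 + 131072) + 329896 = 12635698235/96408 + 329896 = 44440311803/96408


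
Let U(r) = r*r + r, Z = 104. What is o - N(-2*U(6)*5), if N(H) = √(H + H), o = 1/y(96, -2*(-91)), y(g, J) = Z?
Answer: 1/104 - 2*I*√210 ≈ 0.0096154 - 28.983*I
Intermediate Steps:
y(g, J) = 104
U(r) = r + r² (U(r) = r² + r = r + r²)
o = 1/104 ≈ 0.0096154
N(H) = √2*√H (N(H) = √(2*H) = √2*√H)
o - N(-2*U(6)*5) = 1/104 - √2*√(-12*(1 + 6)*5) = 1/104 - √2*√(-12*7*5) = 1/104 - √2*√(-2*42*5) = 1/104 - √2*√(-84*5) = 1/104 - √2*√(-420) = 1/104 - √2*2*I*√105 = 1/104 - 2*I*√210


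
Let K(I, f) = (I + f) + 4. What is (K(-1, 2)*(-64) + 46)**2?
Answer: 75076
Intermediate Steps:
K(I, f) = 4 + I + f
(K(-1, 2)*(-64) + 46)**2 = ((4 - 1 + 2)*(-64) + 46)**2 = (5*(-64) + 46)**2 = (-320 + 46)**2 = (-274)**2 = 75076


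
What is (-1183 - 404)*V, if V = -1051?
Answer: 1667937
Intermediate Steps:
(-1183 - 404)*V = (-1183 - 404)*(-1051) = -1587*(-1051) = 1667937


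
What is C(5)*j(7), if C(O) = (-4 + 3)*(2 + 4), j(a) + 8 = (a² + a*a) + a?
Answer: -582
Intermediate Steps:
j(a) = -8 + a + 2*a² (j(a) = -8 + ((a² + a*a) + a) = -8 + ((a² + a²) + a) = -8 + (2*a² + a) = -8 + (a + 2*a²) = -8 + a + 2*a²)
C(O) = -6 (C(O) = -1*6 = -6)
C(5)*j(7) = -6*(-8 + 7 + 2*7²) = -6*(-8 + 7 + 2*49) = -6*(-8 + 7 + 98) = -6*97 = -582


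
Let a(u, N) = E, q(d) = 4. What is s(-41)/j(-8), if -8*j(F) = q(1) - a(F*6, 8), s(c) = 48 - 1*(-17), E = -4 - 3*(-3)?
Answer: 520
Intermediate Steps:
E = 5 (E = -4 + 9 = 5)
s(c) = 65 (s(c) = 48 + 17 = 65)
a(u, N) = 5
j(F) = ⅛ (j(F) = -(4 - 1*5)/8 = -(4 - 5)/8 = -⅛*(-1) = ⅛)
s(-41)/j(-8) = 65/(⅛) = 65*8 = 520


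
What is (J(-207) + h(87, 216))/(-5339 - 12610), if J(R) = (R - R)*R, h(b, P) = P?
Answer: -72/5983 ≈ -0.012034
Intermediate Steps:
J(R) = 0 (J(R) = 0*R = 0)
(J(-207) + h(87, 216))/(-5339 - 12610) = (0 + 216)/(-5339 - 12610) = 216/(-17949) = 216*(-1/17949) = -72/5983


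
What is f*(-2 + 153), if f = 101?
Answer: 15251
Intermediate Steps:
f*(-2 + 153) = 101*(-2 + 153) = 101*151 = 15251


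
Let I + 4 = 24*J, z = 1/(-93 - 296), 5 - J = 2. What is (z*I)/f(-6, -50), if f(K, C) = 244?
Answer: -17/23729 ≈ -0.00071642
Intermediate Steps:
J = 3 (J = 5 - 1*2 = 5 - 2 = 3)
z = -1/389 (z = 1/(-389) = -1/389 ≈ -0.0025707)
I = 68 (I = -4 + 24*3 = -4 + 72 = 68)
(z*I)/f(-6, -50) = -1/389*68/244 = -68/389*1/244 = -17/23729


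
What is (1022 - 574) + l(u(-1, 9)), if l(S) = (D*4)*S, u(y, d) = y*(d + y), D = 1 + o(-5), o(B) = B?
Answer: 576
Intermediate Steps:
D = -4 (D = 1 - 5 = -4)
l(S) = -16*S (l(S) = (-4*4)*S = -16*S)
(1022 - 574) + l(u(-1, 9)) = (1022 - 574) - (-16)*(9 - 1) = 448 - (-16)*8 = 448 - 16*(-8) = 448 + 128 = 576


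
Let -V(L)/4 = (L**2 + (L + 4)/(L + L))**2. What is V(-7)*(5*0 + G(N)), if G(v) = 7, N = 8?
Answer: -474721/7 ≈ -67817.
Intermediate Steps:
V(L) = -4*(L**2 + (4 + L)/(2*L))**2 (V(L) = -4*(L**2 + (L + 4)/(L + L))**2 = -4*(L**2 + (4 + L)/((2*L)))**2 = -4*(L**2 + (4 + L)*(1/(2*L)))**2 = -4*(L**2 + (4 + L)/(2*L))**2)
V(-7)*(5*0 + G(N)) = (-1*(4 - 7 + 2*(-7)**3)**2/(-7)**2)*(5*0 + 7) = (-1*1/49*(4 - 7 + 2*(-343))**2)*(0 + 7) = -1*1/49*(4 - 7 - 686)**2*7 = -1*1/49*(-689)**2*7 = -1*1/49*474721*7 = -474721/49*7 = -474721/7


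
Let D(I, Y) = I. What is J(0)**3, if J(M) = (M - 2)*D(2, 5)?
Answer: -64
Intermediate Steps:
J(M) = -4 + 2*M (J(M) = (M - 2)*2 = (-2 + M)*2 = -4 + 2*M)
J(0)**3 = (-4 + 2*0)**3 = (-4 + 0)**3 = (-4)**3 = -64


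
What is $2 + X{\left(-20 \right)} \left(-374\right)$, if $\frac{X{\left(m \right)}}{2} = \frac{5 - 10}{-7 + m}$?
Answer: $- \frac{3686}{27} \approx -136.52$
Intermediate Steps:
$X{\left(m \right)} = - \frac{10}{-7 + m}$ ($X{\left(m \right)} = 2 \frac{5 - 10}{-7 + m} = 2 \left(- \frac{5}{-7 + m}\right) = - \frac{10}{-7 + m}$)
$2 + X{\left(-20 \right)} \left(-374\right) = 2 + - \frac{10}{-7 - 20} \left(-374\right) = 2 + - \frac{10}{-27} \left(-374\right) = 2 + \left(-10\right) \left(- \frac{1}{27}\right) \left(-374\right) = 2 + \frac{10}{27} \left(-374\right) = 2 - \frac{3740}{27} = - \frac{3686}{27}$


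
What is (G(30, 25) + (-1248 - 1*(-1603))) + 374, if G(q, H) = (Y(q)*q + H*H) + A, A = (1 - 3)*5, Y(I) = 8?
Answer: 1584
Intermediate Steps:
A = -10 (A = -2*5 = -10)
G(q, H) = -10 + H² + 8*q (G(q, H) = (8*q + H*H) - 10 = (8*q + H²) - 10 = (H² + 8*q) - 10 = -10 + H² + 8*q)
(G(30, 25) + (-1248 - 1*(-1603))) + 374 = ((-10 + 25² + 8*30) + (-1248 - 1*(-1603))) + 374 = ((-10 + 625 + 240) + (-1248 + 1603)) + 374 = (855 + 355) + 374 = 1210 + 374 = 1584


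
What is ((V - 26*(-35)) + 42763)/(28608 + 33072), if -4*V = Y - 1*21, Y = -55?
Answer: 3641/5140 ≈ 0.70837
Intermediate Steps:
V = 19 (V = -(-55 - 1*21)/4 = -(-55 - 21)/4 = -¼*(-76) = 19)
((V - 26*(-35)) + 42763)/(28608 + 33072) = ((19 - 26*(-35)) + 42763)/(28608 + 33072) = ((19 + 910) + 42763)/61680 = (929 + 42763)*(1/61680) = 43692*(1/61680) = 3641/5140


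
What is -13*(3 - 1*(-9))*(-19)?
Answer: 2964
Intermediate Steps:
-13*(3 - 1*(-9))*(-19) = -13*(3 + 9)*(-19) = -13*12*(-19) = -156*(-19) = 2964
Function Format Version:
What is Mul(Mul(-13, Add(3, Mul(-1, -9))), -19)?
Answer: 2964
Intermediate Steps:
Mul(Mul(-13, Add(3, Mul(-1, -9))), -19) = Mul(Mul(-13, Add(3, 9)), -19) = Mul(Mul(-13, 12), -19) = Mul(-156, -19) = 2964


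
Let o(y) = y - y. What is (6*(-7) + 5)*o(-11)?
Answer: 0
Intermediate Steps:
o(y) = 0
(6*(-7) + 5)*o(-11) = (6*(-7) + 5)*0 = (-42 + 5)*0 = -37*0 = 0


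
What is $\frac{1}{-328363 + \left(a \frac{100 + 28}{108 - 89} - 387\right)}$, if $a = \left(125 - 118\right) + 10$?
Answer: $- \frac{19}{6244074} \approx -3.0429 \cdot 10^{-6}$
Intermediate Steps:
$a = 17$ ($a = 7 + 10 = 17$)
$\frac{1}{-328363 + \left(a \frac{100 + 28}{108 - 89} - 387\right)} = \frac{1}{-328363 - \left(387 - 17 \frac{100 + 28}{108 - 89}\right)} = \frac{1}{-328363 - \left(387 - 17 \cdot \frac{128}{19}\right)} = \frac{1}{-328363 - \left(387 - 17 \cdot 128 \cdot \frac{1}{19}\right)} = \frac{1}{-328363 + \left(17 \cdot \frac{128}{19} - 387\right)} = \frac{1}{-328363 + \left(\frac{2176}{19} - 387\right)} = \frac{1}{-328363 - \frac{5177}{19}} = \frac{1}{- \frac{6244074}{19}} = - \frac{19}{6244074}$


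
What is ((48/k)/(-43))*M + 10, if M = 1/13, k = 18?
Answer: 16762/1677 ≈ 9.9952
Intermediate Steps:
M = 1/13 ≈ 0.076923
((48/k)/(-43))*M + 10 = ((48/18)/(-43))*(1/13) + 10 = ((48*(1/18))*(-1/43))*(1/13) + 10 = ((8/3)*(-1/43))*(1/13) + 10 = -8/129*1/13 + 10 = -8/1677 + 10 = 16762/1677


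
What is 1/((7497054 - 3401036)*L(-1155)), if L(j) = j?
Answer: -1/4730900790 ≈ -2.1138e-10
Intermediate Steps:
1/((7497054 - 3401036)*L(-1155)) = 1/((7497054 - 3401036)*(-1155)) = -1/1155/4096018 = (1/4096018)*(-1/1155) = -1/4730900790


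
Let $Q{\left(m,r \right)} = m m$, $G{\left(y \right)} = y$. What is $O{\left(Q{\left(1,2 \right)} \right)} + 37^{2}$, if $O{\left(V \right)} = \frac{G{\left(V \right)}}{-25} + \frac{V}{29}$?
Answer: $\frac{992521}{725} \approx 1369.0$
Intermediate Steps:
$Q{\left(m,r \right)} = m^{2}$
$O{\left(V \right)} = - \frac{4 V}{725}$ ($O{\left(V \right)} = \frac{V}{-25} + \frac{V}{29} = V \left(- \frac{1}{25}\right) + V \frac{1}{29} = - \frac{V}{25} + \frac{V}{29} = - \frac{4 V}{725}$)
$O{\left(Q{\left(1,2 \right)} \right)} + 37^{2} = - \frac{4 \cdot 1^{2}}{725} + 37^{2} = \left(- \frac{4}{725}\right) 1 + 1369 = - \frac{4}{725} + 1369 = \frac{992521}{725}$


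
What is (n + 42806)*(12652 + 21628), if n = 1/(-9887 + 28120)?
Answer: 26754916069720/18233 ≈ 1.4674e+9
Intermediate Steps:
n = 1/18233 ≈ 5.4846e-5
(n + 42806)*(12652 + 21628) = (1/18233 + 42806)*(12652 + 21628) = (780481799/18233)*34280 = 26754916069720/18233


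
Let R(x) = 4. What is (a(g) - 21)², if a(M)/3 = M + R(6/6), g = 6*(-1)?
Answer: 729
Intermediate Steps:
g = -6
a(M) = 12 + 3*M (a(M) = 3*(M + 4) = 3*(4 + M) = 12 + 3*M)
(a(g) - 21)² = ((12 + 3*(-6)) - 21)² = ((12 - 18) - 21)² = (-6 - 21)² = (-27)² = 729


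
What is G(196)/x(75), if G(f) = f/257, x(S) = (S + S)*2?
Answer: 49/19275 ≈ 0.0025422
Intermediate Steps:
x(S) = 4*S (x(S) = (2*S)*2 = 4*S)
G(f) = f/257 (G(f) = f*(1/257) = f/257)
G(196)/x(75) = ((1/257)*196)/((4*75)) = (196/257)/300 = (196/257)*(1/300) = 49/19275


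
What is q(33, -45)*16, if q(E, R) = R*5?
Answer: -3600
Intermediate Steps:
q(E, R) = 5*R
q(33, -45)*16 = (5*(-45))*16 = -225*16 = -3600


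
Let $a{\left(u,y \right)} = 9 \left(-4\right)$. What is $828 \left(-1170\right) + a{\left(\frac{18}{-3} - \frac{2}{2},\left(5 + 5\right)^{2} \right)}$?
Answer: $-968796$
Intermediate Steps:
$a{\left(u,y \right)} = -36$
$828 \left(-1170\right) + a{\left(\frac{18}{-3} - \frac{2}{2},\left(5 + 5\right)^{2} \right)} = 828 \left(-1170\right) - 36 = -968760 - 36 = -968796$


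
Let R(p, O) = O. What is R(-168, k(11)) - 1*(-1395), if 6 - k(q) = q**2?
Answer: 1280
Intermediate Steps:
k(q) = 6 - q**2
R(-168, k(11)) - 1*(-1395) = (6 - 1*11**2) - 1*(-1395) = (6 - 1*121) + 1395 = (6 - 121) + 1395 = -115 + 1395 = 1280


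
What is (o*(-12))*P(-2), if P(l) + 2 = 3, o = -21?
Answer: 252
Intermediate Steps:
P(l) = 1 (P(l) = -2 + 3 = 1)
(o*(-12))*P(-2) = -21*(-12)*1 = 252*1 = 252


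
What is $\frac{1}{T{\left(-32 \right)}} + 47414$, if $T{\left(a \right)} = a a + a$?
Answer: $\frac{47034689}{992} \approx 47414.0$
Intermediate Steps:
$T{\left(a \right)} = a + a^{2}$ ($T{\left(a \right)} = a^{2} + a = a + a^{2}$)
$\frac{1}{T{\left(-32 \right)}} + 47414 = \frac{1}{\left(-32\right) \left(1 - 32\right)} + 47414 = \frac{1}{\left(-32\right) \left(-31\right)} + 47414 = \frac{1}{992} + 47414 = \frac{47034689}{992}$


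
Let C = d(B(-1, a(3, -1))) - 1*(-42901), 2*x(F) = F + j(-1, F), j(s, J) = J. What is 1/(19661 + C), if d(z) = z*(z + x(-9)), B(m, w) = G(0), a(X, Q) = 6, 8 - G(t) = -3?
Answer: 1/62584 ≈ 1.5979e-5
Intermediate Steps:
G(t) = 11 (G(t) = 8 - 1*(-3) = 8 + 3 = 11)
x(F) = F (x(F) = (F + F)/2 = (2*F)/2 = F)
B(m, w) = 11
d(z) = z*(-9 + z) (d(z) = z*(z - 9) = z*(-9 + z))
C = 42923 (C = 11*(-9 + 11) - 1*(-42901) = 11*2 + 42901 = 22 + 42901 = 42923)
1/(19661 + C) = 1/(19661 + 42923) = 1/62584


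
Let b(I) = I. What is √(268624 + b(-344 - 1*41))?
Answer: √268239 ≈ 517.92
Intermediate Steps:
√(268624 + b(-344 - 1*41)) = √(268624 + (-344 - 1*41)) = √(268624 + (-344 - 41)) = √(268624 - 385) = √268239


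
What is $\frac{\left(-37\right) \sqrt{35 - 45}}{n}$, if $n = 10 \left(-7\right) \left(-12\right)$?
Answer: $- \frac{37 i \sqrt{10}}{840} \approx - 0.13929 i$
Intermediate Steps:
$n = 840$ ($n = \left(-70\right) \left(-12\right) = 840$)
$\frac{\left(-37\right) \sqrt{35 - 45}}{n} = \frac{\left(-37\right) \sqrt{35 - 45}}{840} = - 37 \sqrt{-10} \cdot \frac{1}{840} = - 37 i \sqrt{10} \cdot \frac{1}{840} = - \frac{37 i \sqrt{10}}{840}$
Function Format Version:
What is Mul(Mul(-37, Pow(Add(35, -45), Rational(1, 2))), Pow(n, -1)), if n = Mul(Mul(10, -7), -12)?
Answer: Mul(Rational(-37, 840), I, Pow(10, Rational(1, 2))) ≈ Mul(-0.13929, I)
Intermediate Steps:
n = 840 (n = Mul(-70, -12) = 840)
Mul(Mul(-37, Pow(Add(35, -45), Rational(1, 2))), Pow(n, -1)) = Mul(Mul(-37, Pow(Add(35, -45), Rational(1, 2))), Pow(840, -1)) = Mul(Mul(-37, Pow(-10, Rational(1, 2))), Rational(1, 840)) = Mul(Mul(-37, Mul(I, Pow(10, Rational(1, 2)))), Rational(1, 840)) = Mul(Mul(-37, I, Pow(10, Rational(1, 2))), Rational(1, 840)) = Mul(Rational(-37, 840), I, Pow(10, Rational(1, 2)))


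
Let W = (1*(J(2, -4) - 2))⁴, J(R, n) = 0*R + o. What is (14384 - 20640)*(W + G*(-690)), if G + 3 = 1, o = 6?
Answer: -10234816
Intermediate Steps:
G = -2 (G = -3 + 1 = -2)
J(R, n) = 6 (J(R, n) = 0*R + 6 = 0 + 6 = 6)
W = 256 (W = (1*(6 - 2))⁴ = (1*4)⁴ = 4⁴ = 256)
(14384 - 20640)*(W + G*(-690)) = (14384 - 20640)*(256 - 2*(-690)) = -6256*(256 + 1380) = -6256*1636 = -10234816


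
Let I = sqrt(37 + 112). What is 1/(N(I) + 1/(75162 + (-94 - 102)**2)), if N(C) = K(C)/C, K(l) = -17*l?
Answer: -113578/1930825 ≈ -0.058824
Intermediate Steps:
I = sqrt(149) ≈ 12.207
N(C) = -17 (N(C) = (-17*C)/C = -17)
1/(N(I) + 1/(75162 + (-94 - 102)**2)) = 1/(-17 + 1/(75162 + (-94 - 102)**2)) = 1/(-17 + 1/(75162 + (-196)**2)) = 1/(-17 + 1/(75162 + 38416)) = 1/(-17 + 1/113578) = 1/(-1930825/113578) = -113578/1930825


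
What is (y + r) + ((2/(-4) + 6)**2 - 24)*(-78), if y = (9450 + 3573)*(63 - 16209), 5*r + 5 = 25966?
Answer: -2102646533/10 ≈ -2.1026e+8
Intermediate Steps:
r = 25961/5 (r = -1 + (1/5)*25966 = -1 + 25966/5 = 25961/5 ≈ 5192.2)
y = -210269358 (y = 13023*(-16146) = -210269358)
(y + r) + ((2/(-4) + 6)**2 - 24)*(-78) = (-210269358 + 25961/5) + ((2/(-4) + 6)**2 - 24)*(-78) = -1051320829/5 + ((2*(-1/4) + 6)**2 - 24)*(-78) = -1051320829/5 + ((-1/2 + 6)**2 - 24)*(-78) = -1051320829/5 + ((11/2)**2 - 24)*(-78) = -1051320829/5 + (121/4 - 24)*(-78) = -1051320829/5 + (25/4)*(-78) = -1051320829/5 - 975/2 = -2102646533/10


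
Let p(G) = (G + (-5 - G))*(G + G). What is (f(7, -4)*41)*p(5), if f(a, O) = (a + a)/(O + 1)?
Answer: 28700/3 ≈ 9566.7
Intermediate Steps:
f(a, O) = 2*a/(1 + O) (f(a, O) = (2*a)/(1 + O) = 2*a/(1 + O))
p(G) = -10*G
(f(7, -4)*41)*p(5) = ((2*7/(1 - 4))*41)*(-10*5) = ((2*7/(-3))*41)*(-50) = ((2*7*(-1/3))*41)*(-50) = -14/3*41*(-50) = -574/3*(-50) = 28700/3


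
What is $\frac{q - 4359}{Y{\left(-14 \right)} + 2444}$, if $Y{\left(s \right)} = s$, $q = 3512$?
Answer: $- \frac{847}{2430} \approx -0.34856$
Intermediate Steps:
$\frac{q - 4359}{Y{\left(-14 \right)} + 2444} = \frac{3512 - 4359}{-14 + 2444} = - \frac{847}{2430}$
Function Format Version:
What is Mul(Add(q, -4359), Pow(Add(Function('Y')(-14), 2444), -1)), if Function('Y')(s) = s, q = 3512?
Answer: Rational(-847, 2430) ≈ -0.34856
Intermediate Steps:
Mul(Add(q, -4359), Pow(Add(Function('Y')(-14), 2444), -1)) = Mul(Add(3512, -4359), Pow(Add(-14, 2444), -1)) = Mul(-847, Pow(2430, -1)) = Mul(-847, Rational(1, 2430)) = Rational(-847, 2430)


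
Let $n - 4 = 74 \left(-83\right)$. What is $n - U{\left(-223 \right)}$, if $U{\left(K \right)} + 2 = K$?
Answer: $-5913$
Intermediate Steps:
$U{\left(K \right)} = -2 + K$
$n = -6138$ ($n = 4 + 74 \left(-83\right) = 4 - 6142 = -6138$)
$n - U{\left(-223 \right)} = -6138 - \left(-2 - 223\right) = -6138 - -225 = -6138 + 225 = -5913$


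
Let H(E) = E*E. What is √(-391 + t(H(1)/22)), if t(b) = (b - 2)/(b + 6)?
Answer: I*√6922118/133 ≈ 19.782*I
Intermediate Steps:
H(E) = E²
t(b) = (-2 + b)/(6 + b)
√(-391 + t(H(1)/22)) = √(-391 + (-2 + 1²/22)/(6 + 1²/22)) = √(-391 + (-2 + 1*(1/22))/(6 + 1*(1/22))) = √(-391 + (-2 + 1/22)/(6 + 1/22)) = √(-391 - 43/22/(133/22)) = √(-391 + (22/133)*(-43/22)) = √(-391 - 43/133) = √(-52046/133) = I*√6922118/133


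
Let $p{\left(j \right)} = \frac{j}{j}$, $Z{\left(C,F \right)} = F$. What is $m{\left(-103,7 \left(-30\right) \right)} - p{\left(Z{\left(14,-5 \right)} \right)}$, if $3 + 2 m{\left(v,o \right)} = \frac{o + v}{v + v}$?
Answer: $- \frac{717}{412} \approx -1.7403$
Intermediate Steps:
$p{\left(j \right)} = 1$
$m{\left(v,o \right)} = - \frac{3}{2} + \frac{o + v}{4 v}$ ($m{\left(v,o \right)} = - \frac{3}{2} + \frac{\left(o + v\right) \frac{1}{v + v}}{2} = - \frac{3}{2} + \frac{\left(o + v\right) \frac{1}{2 v}}{2} = - \frac{3}{2} + \frac{\frac{1}{2} \frac{1}{v} \left(o + v\right)}{2} = - \frac{3}{2} + \frac{o + v}{4 v}$)
$m{\left(-103,7 \left(-30\right) \right)} - p{\left(Z{\left(14,-5 \right)} \right)} = \frac{7 \left(-30\right) - -515}{4 \left(-103\right)} - 1 = \frac{1}{4} \left(- \frac{1}{103}\right) \left(-210 + 515\right) - 1 = \frac{1}{4} \left(- \frac{1}{103}\right) 305 - 1 = - \frac{305}{412} - 1 = - \frac{717}{412}$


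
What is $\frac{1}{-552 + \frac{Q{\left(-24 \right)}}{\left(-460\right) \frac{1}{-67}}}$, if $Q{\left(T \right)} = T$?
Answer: $- \frac{115}{63882} \approx -0.0018002$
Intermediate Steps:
$\frac{1}{-552 + \frac{Q{\left(-24 \right)}}{\left(-460\right) \frac{1}{-67}}} = \frac{1}{-552 - \frac{24}{\left(-460\right) \frac{1}{-67}}} = \frac{1}{-552 - \frac{24}{\left(-460\right) \left(- \frac{1}{67}\right)}} = \frac{1}{-552 - \frac{24}{\frac{460}{67}}} = \frac{1}{-552 - \frac{402}{115}} = \frac{1}{- \frac{63882}{115}} = - \frac{115}{63882}$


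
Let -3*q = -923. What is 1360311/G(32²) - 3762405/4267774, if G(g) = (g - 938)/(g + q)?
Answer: 1932747600047245/91757141 ≈ 2.1064e+7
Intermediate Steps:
q = 923/3 (q = -⅓*(-923) = 923/3 ≈ 307.67)
G(g) = (-938 + g)/(923/3 + g) (G(g) = (g - 938)/(g + 923/3) = (-938 + g)/(923/3 + g))
1360311/G(32²) - 3762405/4267774 = 1360311/((3*(-938 + 32²)/(923 + 3*32²))) - 3762405/4267774 = 1360311/((3*(-938 + 1024)/(923 + 3*1024))) - 3762405*1/4267774 = 1360311/((3*86/(923 + 3072))) - 3762405/4267774 = 1360311/((3*86/3995)) - 3762405/4267774 = 1360311/((3*(1/3995)*86)) - 3762405/4267774 = 1360311/(258/3995) - 3762405/4267774 = 1360311*(3995/258) - 3762405/4267774 = 1811480815/86 - 3762405/4267774 = 1932747600047245/91757141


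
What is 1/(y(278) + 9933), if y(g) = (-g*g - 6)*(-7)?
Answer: 1/550963 ≈ 1.8150e-6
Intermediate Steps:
y(g) = 42 + 7*g² (y(g) = (-g² - 6)*(-7) = (-6 - g²)*(-7) = 42 + 7*g²)
1/(y(278) + 9933) = 1/((42 + 7*278²) + 9933) = 1/((42 + 7*77284) + 9933) = 1/((42 + 540988) + 9933) = 1/(541030 + 9933) = 1/550963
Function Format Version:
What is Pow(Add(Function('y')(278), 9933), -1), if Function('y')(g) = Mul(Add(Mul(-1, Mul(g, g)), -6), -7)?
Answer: Rational(1, 550963) ≈ 1.8150e-6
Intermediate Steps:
Function('y')(g) = Add(42, Mul(7, Pow(g, 2))) (Function('y')(g) = Mul(Add(Mul(-1, Pow(g, 2)), -6), -7) = Mul(Add(-6, Mul(-1, Pow(g, 2))), -7) = Add(42, Mul(7, Pow(g, 2))))
Pow(Add(Function('y')(278), 9933), -1) = Pow(Add(Add(42, Mul(7, Pow(278, 2))), 9933), -1) = Pow(Add(Add(42, Mul(7, 77284)), 9933), -1) = Pow(Add(Add(42, 540988), 9933), -1) = Pow(Add(541030, 9933), -1) = Pow(550963, -1) = Rational(1, 550963)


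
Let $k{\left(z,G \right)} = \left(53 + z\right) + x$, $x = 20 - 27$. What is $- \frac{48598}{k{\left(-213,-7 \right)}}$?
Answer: $\frac{48598}{167} \approx 291.01$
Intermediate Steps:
$x = -7$
$k{\left(z,G \right)} = 46 + z$ ($k{\left(z,G \right)} = \left(53 + z\right) - 7 = 46 + z$)
$- \frac{48598}{k{\left(-213,-7 \right)}} = - \frac{48598}{46 - 213} = - \frac{48598}{-167} = \left(-48598\right) \left(- \frac{1}{167}\right) = \frac{48598}{167}$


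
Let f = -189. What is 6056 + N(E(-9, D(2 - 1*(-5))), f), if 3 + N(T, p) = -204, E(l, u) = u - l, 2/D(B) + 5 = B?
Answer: 5849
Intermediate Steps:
D(B) = 2/(-5 + B)
N(T, p) = -207 (N(T, p) = -3 - 204 = -207)
6056 + N(E(-9, D(2 - 1*(-5))), f) = 6056 - 207 = 5849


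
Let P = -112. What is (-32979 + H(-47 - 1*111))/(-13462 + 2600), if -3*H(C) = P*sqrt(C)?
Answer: 32979/10862 - 56*I*sqrt(158)/16293 ≈ 3.0362 - 0.043203*I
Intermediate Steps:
H(C) = 112*sqrt(C)/3 (H(C) = -(-112)*sqrt(C)/3 = 112*sqrt(C)/3)
(-32979 + H(-47 - 1*111))/(-13462 + 2600) = (-32979 + 112*sqrt(-47 - 1*111)/3)/(-13462 + 2600) = (-32979 + 112*sqrt(-47 - 111)/3)/(-10862) = (-32979 + 112*sqrt(-158)/3)*(-1/10862) = (-32979 + 112*(I*sqrt(158))/3)*(-1/10862) = (-32979 + 112*I*sqrt(158)/3)*(-1/10862) = 32979/10862 - 56*I*sqrt(158)/16293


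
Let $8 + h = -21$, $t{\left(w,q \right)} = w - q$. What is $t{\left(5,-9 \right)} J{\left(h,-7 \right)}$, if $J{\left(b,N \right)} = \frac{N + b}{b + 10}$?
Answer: $\frac{504}{19} \approx 26.526$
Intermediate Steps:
$h = -29$ ($h = -8 - 21 = -29$)
$J{\left(b,N \right)} = \frac{N + b}{10 + b}$
$t{\left(5,-9 \right)} J{\left(h,-7 \right)} = \left(5 - -9\right) \frac{-7 - 29}{10 - 29} = \left(5 + 9\right) \frac{1}{-19} \left(-36\right) = 14 \left(\left(- \frac{1}{19}\right) \left(-36\right)\right) = 14 \cdot \frac{36}{19} = \frac{504}{19}$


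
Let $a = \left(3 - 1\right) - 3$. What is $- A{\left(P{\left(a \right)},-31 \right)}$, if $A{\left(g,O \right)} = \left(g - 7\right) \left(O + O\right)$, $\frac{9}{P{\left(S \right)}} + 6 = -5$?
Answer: $- \frac{5332}{11} \approx -484.73$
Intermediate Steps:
$a = -1$ ($a = 2 - 3 = -1$)
$P{\left(S \right)} = - \frac{9}{11}$ ($P{\left(S \right)} = \frac{9}{-6 - 5} = \frac{9}{-11} = 9 \left(- \frac{1}{11}\right) = - \frac{9}{11}$)
$A{\left(g,O \right)} = 2 O \left(-7 + g\right)$ ($A{\left(g,O \right)} = \left(-7 + g\right) 2 O = 2 O \left(-7 + g\right)$)
$- A{\left(P{\left(a \right)},-31 \right)} = - 2 \left(-31\right) \left(-7 - \frac{9}{11}\right) = - \frac{2 \left(-31\right) \left(-86\right)}{11} = \left(-1\right) \frac{5332}{11} = - \frac{5332}{11}$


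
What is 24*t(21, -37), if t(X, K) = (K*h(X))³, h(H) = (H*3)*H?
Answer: -2815113739904424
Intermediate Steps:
h(H) = 3*H² (h(H) = (3*H)*H = 3*H²)
t(X, K) = 27*K³*X⁶ (t(X, K) = (K*(3*X²))³ = (3*K*X²)³ = 27*K³*X⁶)
24*t(21, -37) = 24*(27*(-37)³*21⁶) = 24*(27*(-50653)*85766121) = 24*(-117296405829351) = -2815113739904424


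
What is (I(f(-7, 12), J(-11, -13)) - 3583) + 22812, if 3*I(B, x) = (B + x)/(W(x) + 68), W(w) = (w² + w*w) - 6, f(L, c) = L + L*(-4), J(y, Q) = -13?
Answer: 2884351/150 ≈ 19229.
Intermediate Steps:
f(L, c) = -3*L (f(L, c) = L - 4*L = -3*L)
W(w) = -6 + 2*w² (W(w) = (w² + w²) - 6 = 2*w² - 6 = -6 + 2*w²)
I(B, x) = (B + x)/(3*(62 + 2*x²)) (I(B, x) = ((B + x)/((-6 + 2*x²) + 68))/3 = ((B + x)/(62 + 2*x²))/3 = (B + x)/(3*(62 + 2*x²)))
(I(f(-7, 12), J(-11, -13)) - 3583) + 22812 = ((-3*(-7) - 13)/(6*(31 + (-13)²)) - 3583) + 22812 = ((21 - 13)/(6*(31 + 169)) - 3583) + 22812 = ((⅙)*8/200 - 3583) + 22812 = ((⅙)*(1/200)*8 - 3583) + 22812 = (1/150 - 3583) + 22812 = -537449/150 + 22812 = 2884351/150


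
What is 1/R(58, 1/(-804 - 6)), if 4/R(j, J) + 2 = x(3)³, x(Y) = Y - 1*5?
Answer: -5/2 ≈ -2.5000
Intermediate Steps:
x(Y) = -5 + Y (x(Y) = Y - 5 = -5 + Y)
R(j, J) = -⅖ (R(j, J) = 4/(-2 + (-5 + 3)³) = 4/(-2 + (-2)³) = 4/(-2 - 8) = 4/(-10) = 4*(-⅒) = -⅖)
1/R(58, 1/(-804 - 6)) = 1/(-⅖) = -5/2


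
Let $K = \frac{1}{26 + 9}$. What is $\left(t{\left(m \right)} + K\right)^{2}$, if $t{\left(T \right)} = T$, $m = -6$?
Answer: $\frac{43681}{1225} \approx 35.658$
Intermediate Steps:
$K = \frac{1}{35} \approx 0.028571$
$\left(t{\left(m \right)} + K\right)^{2} = \left(-6 + \frac{1}{35}\right)^{2} = \left(- \frac{209}{35}\right)^{2} = \frac{43681}{1225}$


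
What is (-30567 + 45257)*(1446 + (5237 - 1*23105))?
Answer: -241239180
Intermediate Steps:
(-30567 + 45257)*(1446 + (5237 - 1*23105)) = 14690*(1446 + (5237 - 23105)) = 14690*(1446 - 17868) = 14690*(-16422) = -241239180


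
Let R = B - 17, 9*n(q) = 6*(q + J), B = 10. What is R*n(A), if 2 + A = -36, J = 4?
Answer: 476/3 ≈ 158.67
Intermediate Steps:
A = -38 (A = -2 - 36 = -38)
n(q) = 8/3 + 2*q/3 (n(q) = (6*(q + 4))/9 = (6*(4 + q))/9 = (24 + 6*q)/9 = 8/3 + 2*q/3)
R = -7 (R = 10 - 17 = -7)
R*n(A) = -7*(8/3 + (2/3)*(-38)) = -7*(8/3 - 76/3) = -7*(-68/3) = 476/3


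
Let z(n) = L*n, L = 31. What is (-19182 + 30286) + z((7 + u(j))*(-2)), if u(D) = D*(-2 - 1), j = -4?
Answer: 9926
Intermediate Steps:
u(D) = -3*D (u(D) = D*(-3) = -3*D)
z(n) = 31*n
(-19182 + 30286) + z((7 + u(j))*(-2)) = (-19182 + 30286) + 31*((7 - 3*(-4))*(-2)) = 11104 + 31*((7 + 12)*(-2)) = 11104 + 31*(19*(-2)) = 11104 + 31*(-38) = 11104 - 1178 = 9926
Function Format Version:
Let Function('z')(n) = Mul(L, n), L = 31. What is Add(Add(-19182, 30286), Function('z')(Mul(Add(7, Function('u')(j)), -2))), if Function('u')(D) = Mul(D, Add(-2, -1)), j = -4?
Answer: 9926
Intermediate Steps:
Function('u')(D) = Mul(-3, D) (Function('u')(D) = Mul(D, -3) = Mul(-3, D))
Function('z')(n) = Mul(31, n)
Add(Add(-19182, 30286), Function('z')(Mul(Add(7, Function('u')(j)), -2))) = Add(Add(-19182, 30286), Mul(31, Mul(Add(7, Mul(-3, -4)), -2))) = Add(11104, Mul(31, Mul(Add(7, 12), -2))) = Add(11104, Mul(31, Mul(19, -2))) = Add(11104, Mul(31, -38)) = Add(11104, -1178) = 9926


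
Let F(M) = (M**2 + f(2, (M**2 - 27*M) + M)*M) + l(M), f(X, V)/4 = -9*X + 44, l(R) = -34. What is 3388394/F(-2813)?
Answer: 3388394/7620383 ≈ 0.44465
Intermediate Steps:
f(X, V) = 176 - 36*X (f(X, V) = 4*(-9*X + 44) = 4*(44 - 9*X) = 176 - 36*X)
F(M) = -34 + M**2 + 104*M (F(M) = (M**2 + (176 - 36*2)*M) - 34 = (M**2 + (176 - 72)*M) - 34 = (M**2 + 104*M) - 34 = -34 + M**2 + 104*M)
3388394/F(-2813) = 3388394/(-34 + (-2813)**2 + 104*(-2813)) = 3388394/(-34 + 7912969 - 292552) = 3388394/7620383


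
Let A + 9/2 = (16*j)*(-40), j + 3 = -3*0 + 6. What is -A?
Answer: 3849/2 ≈ 1924.5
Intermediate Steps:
j = 3 (j = -3 + (-3*0 + 6) = -3 + (0 + 6) = -3 + 6 = 3)
A = -3849/2 (A = -9/2 + (16*3)*(-40) = -9/2 + 48*(-40) = -9/2 - 1920 = -3849/2 ≈ -1924.5)
-A = -1*(-3849/2) = 3849/2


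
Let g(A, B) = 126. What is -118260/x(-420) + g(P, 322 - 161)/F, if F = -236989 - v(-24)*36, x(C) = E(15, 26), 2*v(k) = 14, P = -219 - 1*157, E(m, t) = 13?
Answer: -28056122298/3084133 ≈ -9096.9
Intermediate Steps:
P = -376 (P = -219 - 157 = -376)
v(k) = 7 (v(k) = (½)*14 = 7)
x(C) = 13
F = -237241 (F = -236989 - 7*36 = -236989 - 1*252 = -236989 - 252 = -237241)
-118260/x(-420) + g(P, 322 - 161)/F = -118260/13 + 126/(-237241) = -118260*1/13 + 126*(-1/237241) = -118260/13 - 126/237241 = -28056122298/3084133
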